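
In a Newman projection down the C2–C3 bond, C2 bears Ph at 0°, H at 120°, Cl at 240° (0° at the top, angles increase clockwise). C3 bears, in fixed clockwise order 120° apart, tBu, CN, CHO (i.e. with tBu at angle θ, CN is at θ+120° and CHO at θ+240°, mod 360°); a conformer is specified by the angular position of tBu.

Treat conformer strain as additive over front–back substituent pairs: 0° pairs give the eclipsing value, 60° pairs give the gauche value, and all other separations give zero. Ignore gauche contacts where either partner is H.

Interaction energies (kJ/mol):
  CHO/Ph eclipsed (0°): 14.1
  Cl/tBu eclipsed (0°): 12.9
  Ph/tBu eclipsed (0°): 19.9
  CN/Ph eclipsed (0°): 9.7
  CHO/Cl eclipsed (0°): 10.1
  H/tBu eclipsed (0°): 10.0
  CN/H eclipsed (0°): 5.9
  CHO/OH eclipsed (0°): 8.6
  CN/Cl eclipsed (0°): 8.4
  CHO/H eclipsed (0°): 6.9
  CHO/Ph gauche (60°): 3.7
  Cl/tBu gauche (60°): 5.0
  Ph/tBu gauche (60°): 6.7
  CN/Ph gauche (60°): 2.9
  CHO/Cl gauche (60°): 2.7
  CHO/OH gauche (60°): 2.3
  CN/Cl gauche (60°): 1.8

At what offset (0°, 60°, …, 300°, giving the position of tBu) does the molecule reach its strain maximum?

tBu at 0° is eclipsed. Ph at 0° is eclipsed with tBu at 0° (19.9); H at 120° is eclipsed with CN at 120° (5.9); Cl at 240° is eclipsed with CHO at 240° (10.1). Total 35.9 kJ/mol.
tBu at 60° is staggered. Ph at 0° is gauche with tBu at 60° (6.7); Ph at 0° is gauche with CHO at 300° (3.7); Cl at 240° is gauche with CN at 180° (1.8); Cl at 240° is gauche with CHO at 300° (2.7). Total 14.9 kJ/mol.
tBu at 120° is eclipsed. Ph at 0° is eclipsed with CHO at 0° (14.1); H at 120° is eclipsed with tBu at 120° (10.0); Cl at 240° is eclipsed with CN at 240° (8.4). Total 32.5 kJ/mol.
tBu at 180° is staggered. Ph at 0° is gauche with CN at 300° (2.9); Ph at 0° is gauche with CHO at 60° (3.7); Cl at 240° is gauche with tBu at 180° (5.0); Cl at 240° is gauche with CN at 300° (1.8). Total 13.4 kJ/mol.
tBu at 240° is eclipsed. Ph at 0° is eclipsed with CN at 0° (9.7); H at 120° is eclipsed with CHO at 120° (6.9); Cl at 240° is eclipsed with tBu at 240° (12.9). Total 29.5 kJ/mol.
tBu at 300° is staggered. Ph at 0° is gauche with tBu at 300° (6.7); Ph at 0° is gauche with CN at 60° (2.9); Cl at 240° is gauche with tBu at 300° (5.0); Cl at 240° is gauche with CHO at 180° (2.7). Total 17.3 kJ/mol.
The maximum (35.9 kJ/mol) occurs with tBu at 0°.

0°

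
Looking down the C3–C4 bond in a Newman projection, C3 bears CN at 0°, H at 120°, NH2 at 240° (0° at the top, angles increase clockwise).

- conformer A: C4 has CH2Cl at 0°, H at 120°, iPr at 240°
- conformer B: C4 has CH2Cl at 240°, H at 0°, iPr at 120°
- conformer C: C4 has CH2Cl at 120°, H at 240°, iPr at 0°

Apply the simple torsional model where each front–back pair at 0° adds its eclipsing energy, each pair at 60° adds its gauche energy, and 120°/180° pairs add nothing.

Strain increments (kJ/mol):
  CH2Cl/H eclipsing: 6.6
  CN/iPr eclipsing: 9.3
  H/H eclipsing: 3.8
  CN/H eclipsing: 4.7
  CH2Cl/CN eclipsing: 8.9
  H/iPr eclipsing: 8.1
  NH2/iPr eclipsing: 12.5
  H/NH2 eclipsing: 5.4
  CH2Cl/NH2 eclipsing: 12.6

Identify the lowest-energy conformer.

A (eclipsed): CN–CH2Cl eclipsed, H–H eclipsed, NH2–iPr eclipsed; 8.9 + 3.8 + 12.5 = 25.2 kJ/mol.
B (eclipsed): CN–H eclipsed, H–iPr eclipsed, NH2–CH2Cl eclipsed; 4.7 + 8.1 + 12.6 = 25.4 kJ/mol.
C (eclipsed): CN–iPr eclipsed, H–CH2Cl eclipsed, NH2–H eclipsed; 9.3 + 6.6 + 5.4 = 21.3 kJ/mol.
C has the lowest total (21.3 kJ/mol).

C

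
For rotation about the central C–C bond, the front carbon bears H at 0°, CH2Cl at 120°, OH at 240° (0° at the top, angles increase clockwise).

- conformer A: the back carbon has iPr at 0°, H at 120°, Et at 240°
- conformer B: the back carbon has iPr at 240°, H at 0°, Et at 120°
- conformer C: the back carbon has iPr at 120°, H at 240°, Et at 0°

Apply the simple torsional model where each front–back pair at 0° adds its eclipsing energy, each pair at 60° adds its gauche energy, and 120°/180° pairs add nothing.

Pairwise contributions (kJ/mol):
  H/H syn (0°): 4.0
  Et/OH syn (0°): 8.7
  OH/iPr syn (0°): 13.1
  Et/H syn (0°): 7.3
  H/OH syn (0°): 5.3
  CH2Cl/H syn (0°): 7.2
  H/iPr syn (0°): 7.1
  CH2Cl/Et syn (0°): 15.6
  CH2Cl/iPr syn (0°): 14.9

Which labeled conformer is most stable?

A

A (eclipsed): H(0°)/iPr(0°) eclipsed 7.1; CH2Cl(120°)/H(120°) eclipsed 7.2; OH(240°)/Et(240°) eclipsed 8.7 → 23.0 kJ/mol.
B (eclipsed): H(0°)/H(0°) eclipsed 4.0; CH2Cl(120°)/Et(120°) eclipsed 15.6; OH(240°)/iPr(240°) eclipsed 13.1 → 32.7 kJ/mol.
C (eclipsed): H(0°)/Et(0°) eclipsed 7.3; CH2Cl(120°)/iPr(120°) eclipsed 14.9; OH(240°)/H(240°) eclipsed 5.3 → 27.5 kJ/mol.
A has the lowest total (23.0 kJ/mol).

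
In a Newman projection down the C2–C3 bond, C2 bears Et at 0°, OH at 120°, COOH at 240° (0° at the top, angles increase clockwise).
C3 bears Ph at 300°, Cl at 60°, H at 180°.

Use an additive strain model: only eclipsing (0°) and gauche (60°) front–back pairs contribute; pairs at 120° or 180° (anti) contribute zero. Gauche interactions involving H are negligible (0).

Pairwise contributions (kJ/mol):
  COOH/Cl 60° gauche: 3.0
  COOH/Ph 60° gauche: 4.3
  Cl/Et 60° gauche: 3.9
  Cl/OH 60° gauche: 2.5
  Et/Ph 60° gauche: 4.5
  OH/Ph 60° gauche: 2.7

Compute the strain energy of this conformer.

15.2 kJ/mol

This conformer (staggered): Et–Ph gauche, Et–Cl gauche, OH–Cl gauche, COOH–Ph gauche; 4.5 + 3.9 + 2.5 + 4.3 = 15.2 kJ/mol.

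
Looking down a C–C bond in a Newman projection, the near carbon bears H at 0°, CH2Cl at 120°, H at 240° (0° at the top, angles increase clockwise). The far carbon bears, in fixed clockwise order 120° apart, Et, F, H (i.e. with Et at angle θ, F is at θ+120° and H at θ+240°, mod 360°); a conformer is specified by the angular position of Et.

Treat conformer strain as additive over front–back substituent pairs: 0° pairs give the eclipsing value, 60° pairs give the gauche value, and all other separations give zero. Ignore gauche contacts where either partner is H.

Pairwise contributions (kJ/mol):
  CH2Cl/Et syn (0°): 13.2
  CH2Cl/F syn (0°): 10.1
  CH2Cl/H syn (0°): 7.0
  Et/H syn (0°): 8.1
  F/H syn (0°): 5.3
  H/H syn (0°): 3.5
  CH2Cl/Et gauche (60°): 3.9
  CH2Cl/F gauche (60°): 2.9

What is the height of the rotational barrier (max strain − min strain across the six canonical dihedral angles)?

19.1 kJ/mol

Et at 0° (eclipsed): H–Et eclipsed, CH2Cl–F eclipsed, H–H eclipsed; 8.1 + 10.1 + 3.5 = 21.7 kJ/mol.
Et at 60° (staggered): CH2Cl–Et gauche, CH2Cl–F gauche; 3.9 + 2.9 = 6.8 kJ/mol.
Et at 120° (eclipsed): H–H eclipsed, CH2Cl–Et eclipsed, H–F eclipsed; 3.5 + 13.2 + 5.3 = 22.0 kJ/mol.
Et at 180° (staggered): CH2Cl–Et gauche; 3.9 = 3.9 kJ/mol.
Et at 240° (eclipsed): H–F eclipsed, CH2Cl–H eclipsed, H–Et eclipsed; 5.3 + 7.0 + 8.1 = 20.4 kJ/mol.
Et at 300° (staggered): CH2Cl–F gauche; 2.9 = 2.9 kJ/mol.
Max at 120° (22.0 kJ/mol), min at 300° (2.9 kJ/mol); barrier = 19.1 kJ/mol.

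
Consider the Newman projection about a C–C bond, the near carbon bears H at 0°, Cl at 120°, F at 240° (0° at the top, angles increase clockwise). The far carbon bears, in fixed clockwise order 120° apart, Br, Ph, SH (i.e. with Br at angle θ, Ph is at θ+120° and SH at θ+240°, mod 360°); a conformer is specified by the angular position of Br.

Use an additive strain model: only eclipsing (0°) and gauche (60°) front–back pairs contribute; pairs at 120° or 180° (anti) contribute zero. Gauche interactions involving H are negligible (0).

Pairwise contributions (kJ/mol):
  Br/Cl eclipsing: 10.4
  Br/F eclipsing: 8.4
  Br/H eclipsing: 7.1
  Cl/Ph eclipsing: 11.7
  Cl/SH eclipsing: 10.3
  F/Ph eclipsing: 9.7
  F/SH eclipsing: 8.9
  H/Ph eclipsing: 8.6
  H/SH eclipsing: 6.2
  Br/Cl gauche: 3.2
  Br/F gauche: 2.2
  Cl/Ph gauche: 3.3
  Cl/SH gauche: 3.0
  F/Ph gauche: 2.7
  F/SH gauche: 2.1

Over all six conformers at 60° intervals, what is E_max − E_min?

17.1 kJ/mol

Br at 0° (eclipsed): H(0°)/Br(0°) eclipsed 7.1; Cl(120°)/Ph(120°) eclipsed 11.7; F(240°)/SH(240°) eclipsed 8.9 → 27.7 kJ/mol.
Br at 60° (staggered): Cl(120°)/Br(60°) gauche 3.2; Cl(120°)/Ph(180°) gauche 3.3; F(240°)/Ph(180°) gauche 2.7; F(240°)/SH(300°) gauche 2.1 → 11.3 kJ/mol.
Br at 120° (eclipsed): H(0°)/SH(0°) eclipsed 6.2; Cl(120°)/Br(120°) eclipsed 10.4; F(240°)/Ph(240°) eclipsed 9.7 → 26.3 kJ/mol.
Br at 180° (staggered): Cl(120°)/Br(180°) gauche 3.2; Cl(120°)/SH(60°) gauche 3.0; F(240°)/Br(180°) gauche 2.2; F(240°)/Ph(300°) gauche 2.7 → 11.1 kJ/mol.
Br at 240° (eclipsed): H(0°)/Ph(0°) eclipsed 8.6; Cl(120°)/SH(120°) eclipsed 10.3; F(240°)/Br(240°) eclipsed 8.4 → 27.3 kJ/mol.
Br at 300° (staggered): Cl(120°)/Ph(60°) gauche 3.3; Cl(120°)/SH(180°) gauche 3.0; F(240°)/Br(300°) gauche 2.2; F(240°)/SH(180°) gauche 2.1 → 10.6 kJ/mol.
Max at 0° (27.7 kJ/mol), min at 300° (10.6 kJ/mol); barrier = 17.1 kJ/mol.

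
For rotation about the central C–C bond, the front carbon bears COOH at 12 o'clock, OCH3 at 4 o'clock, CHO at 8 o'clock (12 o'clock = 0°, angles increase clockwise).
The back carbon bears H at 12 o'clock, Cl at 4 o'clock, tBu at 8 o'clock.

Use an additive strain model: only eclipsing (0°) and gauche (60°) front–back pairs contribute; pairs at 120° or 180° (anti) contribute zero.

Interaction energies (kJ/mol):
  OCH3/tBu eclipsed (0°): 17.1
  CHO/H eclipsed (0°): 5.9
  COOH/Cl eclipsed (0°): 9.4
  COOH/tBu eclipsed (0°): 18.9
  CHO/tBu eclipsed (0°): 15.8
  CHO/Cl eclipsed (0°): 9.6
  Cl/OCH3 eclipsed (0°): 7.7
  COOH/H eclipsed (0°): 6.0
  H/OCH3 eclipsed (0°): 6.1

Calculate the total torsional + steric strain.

29.5 kJ/mol

This conformer is eclipsed. COOH at 0° is eclipsed with H at 0° (6.0); OCH3 at 120° is eclipsed with Cl at 120° (7.7); CHO at 240° is eclipsed with tBu at 240° (15.8). Total 29.5 kJ/mol.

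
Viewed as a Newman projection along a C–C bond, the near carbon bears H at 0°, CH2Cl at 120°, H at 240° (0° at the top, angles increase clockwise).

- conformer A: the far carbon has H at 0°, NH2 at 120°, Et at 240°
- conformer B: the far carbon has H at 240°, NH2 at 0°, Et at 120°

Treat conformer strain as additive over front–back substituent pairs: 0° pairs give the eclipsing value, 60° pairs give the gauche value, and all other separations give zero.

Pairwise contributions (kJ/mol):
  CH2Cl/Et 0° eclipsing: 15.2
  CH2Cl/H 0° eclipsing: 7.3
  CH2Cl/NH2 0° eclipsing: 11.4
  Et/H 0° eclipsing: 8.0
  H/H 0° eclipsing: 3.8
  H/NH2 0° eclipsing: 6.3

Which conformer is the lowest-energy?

A

A (eclipsed): H(0°)/H(0°) eclipsed 3.8; CH2Cl(120°)/NH2(120°) eclipsed 11.4; H(240°)/Et(240°) eclipsed 8.0 → 23.2 kJ/mol.
B (eclipsed): H(0°)/NH2(0°) eclipsed 6.3; CH2Cl(120°)/Et(120°) eclipsed 15.2; H(240°)/H(240°) eclipsed 3.8 → 25.3 kJ/mol.
A has the lowest total (23.2 kJ/mol).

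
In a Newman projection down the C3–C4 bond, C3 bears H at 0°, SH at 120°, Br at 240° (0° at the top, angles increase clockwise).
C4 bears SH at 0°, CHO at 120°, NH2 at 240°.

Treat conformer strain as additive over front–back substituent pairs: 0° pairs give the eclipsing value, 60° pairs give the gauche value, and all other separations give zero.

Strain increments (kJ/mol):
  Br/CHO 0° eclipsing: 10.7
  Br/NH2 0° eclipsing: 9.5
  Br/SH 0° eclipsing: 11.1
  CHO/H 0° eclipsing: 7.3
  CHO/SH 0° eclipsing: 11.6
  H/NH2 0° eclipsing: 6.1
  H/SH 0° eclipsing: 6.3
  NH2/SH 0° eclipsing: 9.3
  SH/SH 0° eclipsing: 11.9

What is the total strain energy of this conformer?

27.4 kJ/mol

This conformer (eclipsed): H–SH eclipsed, SH–CHO eclipsed, Br–NH2 eclipsed; 6.3 + 11.6 + 9.5 = 27.4 kJ/mol.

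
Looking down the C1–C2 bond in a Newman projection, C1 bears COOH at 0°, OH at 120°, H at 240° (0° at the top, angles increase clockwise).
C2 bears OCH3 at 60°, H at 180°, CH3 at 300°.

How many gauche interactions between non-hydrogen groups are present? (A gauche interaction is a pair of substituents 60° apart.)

3

Non-H gauche pairs: COOH(0°)/OCH3(60°); COOH(0°)/CH3(300°); OH(120°)/OCH3(60°) — 3 interactions.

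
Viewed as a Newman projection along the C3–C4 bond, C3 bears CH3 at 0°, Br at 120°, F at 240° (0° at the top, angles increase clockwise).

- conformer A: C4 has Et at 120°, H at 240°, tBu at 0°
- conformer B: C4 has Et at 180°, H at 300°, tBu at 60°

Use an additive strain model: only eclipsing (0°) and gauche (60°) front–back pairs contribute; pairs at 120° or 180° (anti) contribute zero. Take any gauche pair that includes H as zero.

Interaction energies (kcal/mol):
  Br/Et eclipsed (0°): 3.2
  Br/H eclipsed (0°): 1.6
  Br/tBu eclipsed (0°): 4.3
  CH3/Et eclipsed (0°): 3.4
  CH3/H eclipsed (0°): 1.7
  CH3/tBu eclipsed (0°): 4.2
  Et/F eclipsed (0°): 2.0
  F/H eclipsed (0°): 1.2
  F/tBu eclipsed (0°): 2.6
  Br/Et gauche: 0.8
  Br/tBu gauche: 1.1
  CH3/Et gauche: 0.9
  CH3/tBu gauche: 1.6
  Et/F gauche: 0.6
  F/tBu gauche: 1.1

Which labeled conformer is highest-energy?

A

A (eclipsed): CH3–tBu eclipsed, Br–Et eclipsed, F–H eclipsed; 4.2 + 3.2 + 1.2 = 8.6 kcal/mol.
B (staggered): CH3–tBu gauche, Br–Et gauche, Br–tBu gauche, F–Et gauche; 1.6 + 0.8 + 1.1 + 0.6 = 4.1 kcal/mol.
A has the highest total (8.6 kcal/mol).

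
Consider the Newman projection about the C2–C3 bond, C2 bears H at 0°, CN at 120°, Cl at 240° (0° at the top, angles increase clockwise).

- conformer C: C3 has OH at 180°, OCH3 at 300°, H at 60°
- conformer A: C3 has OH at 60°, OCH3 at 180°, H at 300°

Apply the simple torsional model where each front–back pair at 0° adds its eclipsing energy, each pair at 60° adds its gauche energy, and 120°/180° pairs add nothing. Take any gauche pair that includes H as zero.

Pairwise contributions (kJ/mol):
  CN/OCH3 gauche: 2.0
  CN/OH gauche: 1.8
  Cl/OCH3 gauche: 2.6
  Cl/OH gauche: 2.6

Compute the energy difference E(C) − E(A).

C is staggered. CN at 120° is gauche with OH at 180° (1.8); Cl at 240° is gauche with OH at 180° (2.6); Cl at 240° is gauche with OCH3 at 300° (2.6). Total 7.0 kJ/mol.
A is staggered. CN at 120° is gauche with OH at 60° (1.8); CN at 120° is gauche with OCH3 at 180° (2.0); Cl at 240° is gauche with OCH3 at 180° (2.6). Total 6.4 kJ/mol.
E(C) − E(A) = 7.0 − 6.4 = +0.6 kJ/mol.

+0.6 kJ/mol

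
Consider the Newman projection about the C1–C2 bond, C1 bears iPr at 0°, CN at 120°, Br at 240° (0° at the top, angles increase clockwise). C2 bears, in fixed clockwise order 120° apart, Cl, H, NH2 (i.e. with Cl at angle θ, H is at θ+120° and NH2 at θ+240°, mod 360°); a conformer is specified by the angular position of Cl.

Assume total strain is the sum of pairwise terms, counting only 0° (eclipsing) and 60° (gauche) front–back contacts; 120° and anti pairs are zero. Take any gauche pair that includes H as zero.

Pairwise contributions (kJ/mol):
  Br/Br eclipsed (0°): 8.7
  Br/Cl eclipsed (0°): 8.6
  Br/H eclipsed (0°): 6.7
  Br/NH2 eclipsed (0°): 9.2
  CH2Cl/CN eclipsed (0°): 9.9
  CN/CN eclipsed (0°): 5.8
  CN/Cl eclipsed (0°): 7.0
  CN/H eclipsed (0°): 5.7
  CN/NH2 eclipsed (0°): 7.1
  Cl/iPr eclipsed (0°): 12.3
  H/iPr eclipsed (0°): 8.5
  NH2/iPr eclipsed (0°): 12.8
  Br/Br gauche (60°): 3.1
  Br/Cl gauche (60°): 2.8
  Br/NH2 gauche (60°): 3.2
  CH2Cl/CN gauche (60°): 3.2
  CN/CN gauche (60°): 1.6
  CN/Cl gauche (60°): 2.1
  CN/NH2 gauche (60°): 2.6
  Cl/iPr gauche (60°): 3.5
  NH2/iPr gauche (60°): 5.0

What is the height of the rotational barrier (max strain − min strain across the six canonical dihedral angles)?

15.1 kJ/mol

Cl at 0° (eclipsed): iPr(0°)/Cl(0°) eclipsed 12.3; CN(120°)/H(120°) eclipsed 5.7; Br(240°)/NH2(240°) eclipsed 9.2 → 27.2 kJ/mol.
Cl at 60° (staggered): iPr(0°)/Cl(60°) gauche 3.5; iPr(0°)/NH2(300°) gauche 5.0; CN(120°)/Cl(60°) gauche 2.1; Br(240°)/NH2(300°) gauche 3.2 → 13.8 kJ/mol.
Cl at 120° (eclipsed): iPr(0°)/NH2(0°) eclipsed 12.8; CN(120°)/Cl(120°) eclipsed 7.0; Br(240°)/H(240°) eclipsed 6.7 → 26.5 kJ/mol.
Cl at 180° (staggered): iPr(0°)/NH2(60°) gauche 5.0; CN(120°)/Cl(180°) gauche 2.1; CN(120°)/NH2(60°) gauche 2.6; Br(240°)/Cl(180°) gauche 2.8 → 12.5 kJ/mol.
Cl at 240° (eclipsed): iPr(0°)/H(0°) eclipsed 8.5; CN(120°)/NH2(120°) eclipsed 7.1; Br(240°)/Cl(240°) eclipsed 8.6 → 24.2 kJ/mol.
Cl at 300° (staggered): iPr(0°)/Cl(300°) gauche 3.5; CN(120°)/NH2(180°) gauche 2.6; Br(240°)/Cl(300°) gauche 2.8; Br(240°)/NH2(180°) gauche 3.2 → 12.1 kJ/mol.
Max at 0° (27.2 kJ/mol), min at 300° (12.1 kJ/mol); barrier = 15.1 kJ/mol.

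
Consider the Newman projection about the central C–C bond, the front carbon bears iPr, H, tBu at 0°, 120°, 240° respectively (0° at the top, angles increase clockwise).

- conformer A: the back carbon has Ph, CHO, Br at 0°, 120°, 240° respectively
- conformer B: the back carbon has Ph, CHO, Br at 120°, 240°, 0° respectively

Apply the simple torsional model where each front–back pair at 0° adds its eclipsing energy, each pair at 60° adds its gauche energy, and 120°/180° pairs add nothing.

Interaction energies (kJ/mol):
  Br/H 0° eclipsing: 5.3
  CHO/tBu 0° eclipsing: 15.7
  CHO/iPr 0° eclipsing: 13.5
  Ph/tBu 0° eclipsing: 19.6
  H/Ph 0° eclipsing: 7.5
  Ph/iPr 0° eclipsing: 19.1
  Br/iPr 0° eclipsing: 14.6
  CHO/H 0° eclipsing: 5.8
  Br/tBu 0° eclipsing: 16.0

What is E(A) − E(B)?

A (eclipsed): iPr–Ph eclipsed, H–CHO eclipsed, tBu–Br eclipsed; 19.1 + 5.8 + 16.0 = 40.9 kJ/mol.
B (eclipsed): iPr–Br eclipsed, H–Ph eclipsed, tBu–CHO eclipsed; 14.6 + 7.5 + 15.7 = 37.8 kJ/mol.
E(A) − E(B) = 40.9 − 37.8 = +3.1 kJ/mol.

+3.1 kJ/mol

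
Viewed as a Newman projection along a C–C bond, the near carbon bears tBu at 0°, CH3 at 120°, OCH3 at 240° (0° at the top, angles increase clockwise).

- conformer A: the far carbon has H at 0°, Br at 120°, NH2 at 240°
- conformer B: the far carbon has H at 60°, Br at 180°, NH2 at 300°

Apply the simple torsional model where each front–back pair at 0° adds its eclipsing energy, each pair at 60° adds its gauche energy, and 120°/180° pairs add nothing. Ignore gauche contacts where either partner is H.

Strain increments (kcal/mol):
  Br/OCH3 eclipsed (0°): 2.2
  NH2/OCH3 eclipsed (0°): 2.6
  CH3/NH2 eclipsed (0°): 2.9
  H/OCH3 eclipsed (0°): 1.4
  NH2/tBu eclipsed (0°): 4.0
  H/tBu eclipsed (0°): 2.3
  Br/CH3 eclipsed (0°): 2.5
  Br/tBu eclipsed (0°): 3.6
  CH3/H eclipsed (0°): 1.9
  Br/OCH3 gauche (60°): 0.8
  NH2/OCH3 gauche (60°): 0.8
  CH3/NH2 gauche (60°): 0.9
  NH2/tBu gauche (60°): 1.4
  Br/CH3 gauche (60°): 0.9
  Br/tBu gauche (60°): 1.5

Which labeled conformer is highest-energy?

A (eclipsed): tBu(0°)/H(0°) eclipsed 2.3; CH3(120°)/Br(120°) eclipsed 2.5; OCH3(240°)/NH2(240°) eclipsed 2.6 → 7.4 kcal/mol.
B (staggered): tBu(0°)/NH2(300°) gauche 1.4; CH3(120°)/Br(180°) gauche 0.9; OCH3(240°)/Br(180°) gauche 0.8; OCH3(240°)/NH2(300°) gauche 0.8 → 3.9 kcal/mol.
A has the highest total (7.4 kcal/mol).

A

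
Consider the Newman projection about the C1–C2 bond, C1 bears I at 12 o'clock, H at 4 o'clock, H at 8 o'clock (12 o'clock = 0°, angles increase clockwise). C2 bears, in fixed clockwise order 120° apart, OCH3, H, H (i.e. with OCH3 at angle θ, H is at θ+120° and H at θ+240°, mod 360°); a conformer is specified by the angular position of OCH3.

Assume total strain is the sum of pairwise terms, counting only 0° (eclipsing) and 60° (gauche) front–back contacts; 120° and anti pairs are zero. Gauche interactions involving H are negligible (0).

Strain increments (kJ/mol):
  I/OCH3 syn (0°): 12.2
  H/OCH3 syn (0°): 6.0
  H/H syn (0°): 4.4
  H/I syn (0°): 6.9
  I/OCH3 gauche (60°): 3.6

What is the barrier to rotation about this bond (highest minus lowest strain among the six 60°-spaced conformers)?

OCH3 at 0° is eclipsed. I at 0° is eclipsed with OCH3 at 0° (12.2); H at 120° is eclipsed with H at 120° (4.4); H at 240° is eclipsed with H at 240° (4.4). Total 21.0 kJ/mol.
OCH3 at 60° is staggered. I at 0° is gauche with OCH3 at 60° (3.6). Total 3.6 kJ/mol.
OCH3 at 120° is eclipsed. I at 0° is eclipsed with H at 0° (6.9); H at 120° is eclipsed with OCH3 at 120° (6.0); H at 240° is eclipsed with H at 240° (4.4). Total 17.3 kJ/mol.
OCH3 at 180° (staggered): no non-H gauche contacts → 0.0 kJ/mol.
OCH3 at 240° is eclipsed. I at 0° is eclipsed with H at 0° (6.9); H at 120° is eclipsed with H at 120° (4.4); H at 240° is eclipsed with OCH3 at 240° (6.0). Total 17.3 kJ/mol.
OCH3 at 300° is staggered. I at 0° is gauche with OCH3 at 300° (3.6). Total 3.6 kJ/mol.
Max at 0° (21.0 kJ/mol), min at 180° (0.0 kJ/mol); barrier = 21.0 kJ/mol.

21.0 kJ/mol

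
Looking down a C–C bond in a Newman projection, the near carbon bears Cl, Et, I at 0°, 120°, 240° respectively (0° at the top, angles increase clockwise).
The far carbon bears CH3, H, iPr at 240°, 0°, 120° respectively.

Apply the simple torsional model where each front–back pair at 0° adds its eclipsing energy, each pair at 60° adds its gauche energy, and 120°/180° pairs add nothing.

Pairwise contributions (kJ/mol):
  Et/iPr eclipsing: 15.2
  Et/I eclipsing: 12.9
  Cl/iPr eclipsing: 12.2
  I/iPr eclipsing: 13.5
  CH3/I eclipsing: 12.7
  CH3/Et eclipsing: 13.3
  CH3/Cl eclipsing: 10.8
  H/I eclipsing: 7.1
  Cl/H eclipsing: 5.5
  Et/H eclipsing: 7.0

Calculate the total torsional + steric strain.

33.4 kJ/mol

This conformer (eclipsed): Cl–H eclipsed, Et–iPr eclipsed, I–CH3 eclipsed; 5.5 + 15.2 + 12.7 = 33.4 kJ/mol.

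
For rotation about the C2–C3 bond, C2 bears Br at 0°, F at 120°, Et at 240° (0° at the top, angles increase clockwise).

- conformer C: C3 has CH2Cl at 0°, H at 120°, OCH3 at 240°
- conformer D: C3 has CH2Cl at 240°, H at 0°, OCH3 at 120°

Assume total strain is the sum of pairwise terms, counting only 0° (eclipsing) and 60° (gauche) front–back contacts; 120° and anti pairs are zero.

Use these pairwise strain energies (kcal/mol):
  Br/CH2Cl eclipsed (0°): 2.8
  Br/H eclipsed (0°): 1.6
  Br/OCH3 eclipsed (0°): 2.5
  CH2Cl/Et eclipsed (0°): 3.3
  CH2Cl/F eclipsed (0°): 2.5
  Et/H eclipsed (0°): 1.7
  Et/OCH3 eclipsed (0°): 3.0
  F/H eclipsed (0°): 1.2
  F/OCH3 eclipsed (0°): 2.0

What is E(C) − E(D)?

+0.1 kcal/mol

C (eclipsed): Br(0°)/CH2Cl(0°) eclipsed 2.8; F(120°)/H(120°) eclipsed 1.2; Et(240°)/OCH3(240°) eclipsed 3.0 → 7.0 kcal/mol.
D (eclipsed): Br(0°)/H(0°) eclipsed 1.6; F(120°)/OCH3(120°) eclipsed 2.0; Et(240°)/CH2Cl(240°) eclipsed 3.3 → 6.9 kcal/mol.
E(C) − E(D) = 7.0 − 6.9 = +0.1 kcal/mol.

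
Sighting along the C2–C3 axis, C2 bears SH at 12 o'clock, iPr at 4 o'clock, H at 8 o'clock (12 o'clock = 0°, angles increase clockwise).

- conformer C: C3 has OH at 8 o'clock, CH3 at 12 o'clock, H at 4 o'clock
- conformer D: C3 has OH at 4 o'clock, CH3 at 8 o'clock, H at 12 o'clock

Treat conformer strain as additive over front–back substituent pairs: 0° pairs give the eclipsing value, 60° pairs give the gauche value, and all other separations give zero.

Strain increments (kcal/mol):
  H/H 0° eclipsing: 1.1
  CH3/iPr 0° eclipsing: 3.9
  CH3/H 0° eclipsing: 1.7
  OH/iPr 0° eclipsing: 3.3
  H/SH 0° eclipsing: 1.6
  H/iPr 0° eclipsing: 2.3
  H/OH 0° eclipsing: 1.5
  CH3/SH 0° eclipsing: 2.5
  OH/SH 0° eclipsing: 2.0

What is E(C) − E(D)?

C (eclipsed): SH–CH3 eclipsed, iPr–H eclipsed, H–OH eclipsed; 2.5 + 2.3 + 1.5 = 6.3 kcal/mol.
D (eclipsed): SH–H eclipsed, iPr–OH eclipsed, H–CH3 eclipsed; 1.6 + 3.3 + 1.7 = 6.6 kcal/mol.
E(C) − E(D) = 6.3 − 6.6 = -0.3 kcal/mol.

-0.3 kcal/mol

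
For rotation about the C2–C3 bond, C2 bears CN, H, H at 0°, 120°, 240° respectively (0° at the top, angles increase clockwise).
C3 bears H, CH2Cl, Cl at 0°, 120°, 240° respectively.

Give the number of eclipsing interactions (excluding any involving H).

Every eclipsing pair involves H, so the count is 0.

0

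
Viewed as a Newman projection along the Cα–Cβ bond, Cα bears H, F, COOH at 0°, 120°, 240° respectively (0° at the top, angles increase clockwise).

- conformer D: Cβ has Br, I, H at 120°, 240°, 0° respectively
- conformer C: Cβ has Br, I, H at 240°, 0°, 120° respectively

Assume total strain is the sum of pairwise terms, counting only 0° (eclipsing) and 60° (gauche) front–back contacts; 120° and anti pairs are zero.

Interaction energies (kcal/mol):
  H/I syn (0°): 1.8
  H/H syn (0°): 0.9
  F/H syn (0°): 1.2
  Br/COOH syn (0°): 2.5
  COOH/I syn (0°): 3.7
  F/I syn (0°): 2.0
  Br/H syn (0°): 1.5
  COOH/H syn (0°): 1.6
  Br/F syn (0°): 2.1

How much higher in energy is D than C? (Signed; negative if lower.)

D is eclipsed. H at 0° is eclipsed with H at 0° (0.9); F at 120° is eclipsed with Br at 120° (2.1); COOH at 240° is eclipsed with I at 240° (3.7). Total 6.7 kcal/mol.
C is eclipsed. H at 0° is eclipsed with I at 0° (1.8); F at 120° is eclipsed with H at 120° (1.2); COOH at 240° is eclipsed with Br at 240° (2.5). Total 5.5 kcal/mol.
E(D) − E(C) = 6.7 − 5.5 = +1.2 kcal/mol.

+1.2 kcal/mol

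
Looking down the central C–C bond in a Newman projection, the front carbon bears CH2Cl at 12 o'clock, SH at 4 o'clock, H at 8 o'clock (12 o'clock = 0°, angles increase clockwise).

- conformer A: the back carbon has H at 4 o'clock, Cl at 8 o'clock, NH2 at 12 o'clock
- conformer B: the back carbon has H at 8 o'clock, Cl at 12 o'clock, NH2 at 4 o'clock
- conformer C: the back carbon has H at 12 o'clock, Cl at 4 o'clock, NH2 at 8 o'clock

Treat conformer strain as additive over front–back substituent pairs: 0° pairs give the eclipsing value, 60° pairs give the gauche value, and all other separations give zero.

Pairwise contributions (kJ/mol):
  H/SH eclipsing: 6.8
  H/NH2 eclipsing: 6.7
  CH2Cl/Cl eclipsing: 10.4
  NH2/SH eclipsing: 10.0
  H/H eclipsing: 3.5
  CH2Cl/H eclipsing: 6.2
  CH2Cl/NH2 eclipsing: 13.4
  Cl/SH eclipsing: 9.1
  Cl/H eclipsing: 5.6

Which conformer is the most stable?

A is eclipsed. CH2Cl at 0° is eclipsed with NH2 at 0° (13.4); SH at 120° is eclipsed with H at 120° (6.8); H at 240° is eclipsed with Cl at 240° (5.6). Total 25.8 kJ/mol.
B is eclipsed. CH2Cl at 0° is eclipsed with Cl at 0° (10.4); SH at 120° is eclipsed with NH2 at 120° (10.0); H at 240° is eclipsed with H at 240° (3.5). Total 23.9 kJ/mol.
C is eclipsed. CH2Cl at 0° is eclipsed with H at 0° (6.2); SH at 120° is eclipsed with Cl at 120° (9.1); H at 240° is eclipsed with NH2 at 240° (6.7). Total 22.0 kJ/mol.
C has the lowest total (22.0 kJ/mol).

C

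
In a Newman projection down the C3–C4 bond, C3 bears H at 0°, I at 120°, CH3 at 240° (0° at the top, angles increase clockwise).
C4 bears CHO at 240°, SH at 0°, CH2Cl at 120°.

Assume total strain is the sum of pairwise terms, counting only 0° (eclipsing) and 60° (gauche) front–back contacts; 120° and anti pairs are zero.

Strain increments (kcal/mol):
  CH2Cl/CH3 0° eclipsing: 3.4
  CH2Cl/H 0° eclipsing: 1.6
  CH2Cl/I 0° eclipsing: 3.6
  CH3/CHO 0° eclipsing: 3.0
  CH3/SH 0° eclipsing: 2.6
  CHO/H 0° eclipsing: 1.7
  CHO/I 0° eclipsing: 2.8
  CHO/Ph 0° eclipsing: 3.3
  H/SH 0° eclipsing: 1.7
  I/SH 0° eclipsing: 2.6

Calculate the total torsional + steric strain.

8.3 kcal/mol

This conformer (eclipsed): H(0°)/SH(0°) eclipsed 1.7; I(120°)/CH2Cl(120°) eclipsed 3.6; CH3(240°)/CHO(240°) eclipsed 3.0 → 8.3 kcal/mol.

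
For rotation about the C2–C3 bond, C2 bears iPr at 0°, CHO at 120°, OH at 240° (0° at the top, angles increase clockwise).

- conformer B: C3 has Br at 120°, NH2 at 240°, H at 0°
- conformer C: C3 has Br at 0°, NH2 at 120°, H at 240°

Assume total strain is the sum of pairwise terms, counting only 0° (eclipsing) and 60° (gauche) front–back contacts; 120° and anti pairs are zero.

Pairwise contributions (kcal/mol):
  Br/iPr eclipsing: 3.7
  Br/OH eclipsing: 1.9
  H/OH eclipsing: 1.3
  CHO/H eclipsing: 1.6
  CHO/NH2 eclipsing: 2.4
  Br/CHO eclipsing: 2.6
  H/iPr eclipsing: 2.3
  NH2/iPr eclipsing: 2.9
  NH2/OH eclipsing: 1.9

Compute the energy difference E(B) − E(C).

-0.6 kcal/mol

B (eclipsed): iPr(0°)/H(0°) eclipsed 2.3; CHO(120°)/Br(120°) eclipsed 2.6; OH(240°)/NH2(240°) eclipsed 1.9 → 6.8 kcal/mol.
C (eclipsed): iPr(0°)/Br(0°) eclipsed 3.7; CHO(120°)/NH2(120°) eclipsed 2.4; OH(240°)/H(240°) eclipsed 1.3 → 7.4 kcal/mol.
E(B) − E(C) = 6.8 − 7.4 = -0.6 kcal/mol.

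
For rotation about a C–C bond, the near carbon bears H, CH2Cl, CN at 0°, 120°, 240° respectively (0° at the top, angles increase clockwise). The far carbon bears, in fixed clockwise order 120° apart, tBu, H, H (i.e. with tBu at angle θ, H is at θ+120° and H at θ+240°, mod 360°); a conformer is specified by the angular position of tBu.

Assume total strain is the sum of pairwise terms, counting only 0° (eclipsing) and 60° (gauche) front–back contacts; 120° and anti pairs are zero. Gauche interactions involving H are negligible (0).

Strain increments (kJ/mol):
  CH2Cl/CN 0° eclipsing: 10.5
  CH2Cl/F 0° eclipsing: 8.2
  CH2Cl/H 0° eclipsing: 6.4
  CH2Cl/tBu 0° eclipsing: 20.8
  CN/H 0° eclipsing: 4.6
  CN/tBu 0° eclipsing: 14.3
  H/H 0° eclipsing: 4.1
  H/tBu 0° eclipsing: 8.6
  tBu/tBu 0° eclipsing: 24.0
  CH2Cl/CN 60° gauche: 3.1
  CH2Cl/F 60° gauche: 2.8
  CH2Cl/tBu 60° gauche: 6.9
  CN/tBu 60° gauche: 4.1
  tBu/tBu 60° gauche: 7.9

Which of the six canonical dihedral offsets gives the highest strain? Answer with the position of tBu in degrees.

tBu at 0° (eclipsed): H(0°)/tBu(0°) eclipsed 8.6; CH2Cl(120°)/H(120°) eclipsed 6.4; CN(240°)/H(240°) eclipsed 4.6 → 19.6 kJ/mol.
tBu at 60° (staggered): CH2Cl(120°)/tBu(60°) gauche 6.9 → 6.9 kJ/mol.
tBu at 120° (eclipsed): H(0°)/H(0°) eclipsed 4.1; CH2Cl(120°)/tBu(120°) eclipsed 20.8; CN(240°)/H(240°) eclipsed 4.6 → 29.5 kJ/mol.
tBu at 180° (staggered): CH2Cl(120°)/tBu(180°) gauche 6.9; CN(240°)/tBu(180°) gauche 4.1 → 11.0 kJ/mol.
tBu at 240° (eclipsed): H(0°)/H(0°) eclipsed 4.1; CH2Cl(120°)/H(120°) eclipsed 6.4; CN(240°)/tBu(240°) eclipsed 14.3 → 24.8 kJ/mol.
tBu at 300° (staggered): CN(240°)/tBu(300°) gauche 4.1 → 4.1 kJ/mol.
The maximum (29.5 kJ/mol) occurs with tBu at 120°.

120°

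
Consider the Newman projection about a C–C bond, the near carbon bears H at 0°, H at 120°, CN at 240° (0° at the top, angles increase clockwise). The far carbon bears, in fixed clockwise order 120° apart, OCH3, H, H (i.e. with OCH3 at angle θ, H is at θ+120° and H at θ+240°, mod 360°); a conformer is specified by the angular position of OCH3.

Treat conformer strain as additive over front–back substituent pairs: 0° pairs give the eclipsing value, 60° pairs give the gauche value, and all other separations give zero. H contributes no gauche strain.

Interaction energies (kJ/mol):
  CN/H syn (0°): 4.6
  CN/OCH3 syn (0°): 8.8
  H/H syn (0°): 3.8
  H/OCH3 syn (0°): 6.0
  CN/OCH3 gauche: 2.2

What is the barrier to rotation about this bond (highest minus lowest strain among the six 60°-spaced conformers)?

16.4 kJ/mol

OCH3 at 0° (eclipsed): H(0°)/OCH3(0°) eclipsed 6.0; H(120°)/H(120°) eclipsed 3.8; CN(240°)/H(240°) eclipsed 4.6 → 14.4 kJ/mol.
OCH3 at 60° (staggered): no non-H gauche contacts → 0.0 kJ/mol.
OCH3 at 120° (eclipsed): H(0°)/H(0°) eclipsed 3.8; H(120°)/OCH3(120°) eclipsed 6.0; CN(240°)/H(240°) eclipsed 4.6 → 14.4 kJ/mol.
OCH3 at 180° (staggered): CN(240°)/OCH3(180°) gauche 2.2 → 2.2 kJ/mol.
OCH3 at 240° (eclipsed): H(0°)/H(0°) eclipsed 3.8; H(120°)/H(120°) eclipsed 3.8; CN(240°)/OCH3(240°) eclipsed 8.8 → 16.4 kJ/mol.
OCH3 at 300° (staggered): CN(240°)/OCH3(300°) gauche 2.2 → 2.2 kJ/mol.
Max at 240° (16.4 kJ/mol), min at 60° (0.0 kJ/mol); barrier = 16.4 kJ/mol.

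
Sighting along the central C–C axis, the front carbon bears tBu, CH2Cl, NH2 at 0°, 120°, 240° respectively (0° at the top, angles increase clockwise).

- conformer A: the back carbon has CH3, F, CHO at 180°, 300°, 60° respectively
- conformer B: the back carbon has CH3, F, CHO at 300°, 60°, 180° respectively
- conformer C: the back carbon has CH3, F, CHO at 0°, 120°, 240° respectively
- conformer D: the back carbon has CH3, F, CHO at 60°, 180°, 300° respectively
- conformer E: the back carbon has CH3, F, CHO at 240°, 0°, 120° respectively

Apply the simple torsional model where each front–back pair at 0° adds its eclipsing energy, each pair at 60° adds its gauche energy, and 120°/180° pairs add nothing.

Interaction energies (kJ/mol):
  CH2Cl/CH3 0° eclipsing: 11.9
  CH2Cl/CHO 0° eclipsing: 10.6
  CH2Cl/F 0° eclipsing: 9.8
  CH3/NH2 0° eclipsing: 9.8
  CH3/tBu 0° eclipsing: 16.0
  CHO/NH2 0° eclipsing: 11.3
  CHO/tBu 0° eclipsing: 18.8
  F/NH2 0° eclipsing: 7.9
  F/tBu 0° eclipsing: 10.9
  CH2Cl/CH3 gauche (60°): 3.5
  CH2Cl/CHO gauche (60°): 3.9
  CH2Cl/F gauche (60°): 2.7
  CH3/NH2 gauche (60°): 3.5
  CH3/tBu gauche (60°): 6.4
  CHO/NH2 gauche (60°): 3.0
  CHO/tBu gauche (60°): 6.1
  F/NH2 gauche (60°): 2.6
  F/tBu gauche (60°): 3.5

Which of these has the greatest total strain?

C

A (staggered): tBu(0°)/F(300°) gauche 3.5; tBu(0°)/CHO(60°) gauche 6.1; CH2Cl(120°)/CH3(180°) gauche 3.5; CH2Cl(120°)/CHO(60°) gauche 3.9; NH2(240°)/CH3(180°) gauche 3.5; NH2(240°)/F(300°) gauche 2.6 → 23.1 kJ/mol.
B (staggered): tBu(0°)/CH3(300°) gauche 6.4; tBu(0°)/F(60°) gauche 3.5; CH2Cl(120°)/F(60°) gauche 2.7; CH2Cl(120°)/CHO(180°) gauche 3.9; NH2(240°)/CH3(300°) gauche 3.5; NH2(240°)/CHO(180°) gauche 3.0 → 23.0 kJ/mol.
C (eclipsed): tBu(0°)/CH3(0°) eclipsed 16.0; CH2Cl(120°)/F(120°) eclipsed 9.8; NH2(240°)/CHO(240°) eclipsed 11.3 → 37.1 kJ/mol.
D (staggered): tBu(0°)/CH3(60°) gauche 6.4; tBu(0°)/CHO(300°) gauche 6.1; CH2Cl(120°)/CH3(60°) gauche 3.5; CH2Cl(120°)/F(180°) gauche 2.7; NH2(240°)/F(180°) gauche 2.6; NH2(240°)/CHO(300°) gauche 3.0 → 24.3 kJ/mol.
E (eclipsed): tBu(0°)/F(0°) eclipsed 10.9; CH2Cl(120°)/CHO(120°) eclipsed 10.6; NH2(240°)/CH3(240°) eclipsed 9.8 → 31.3 kJ/mol.
C has the highest total (37.1 kJ/mol).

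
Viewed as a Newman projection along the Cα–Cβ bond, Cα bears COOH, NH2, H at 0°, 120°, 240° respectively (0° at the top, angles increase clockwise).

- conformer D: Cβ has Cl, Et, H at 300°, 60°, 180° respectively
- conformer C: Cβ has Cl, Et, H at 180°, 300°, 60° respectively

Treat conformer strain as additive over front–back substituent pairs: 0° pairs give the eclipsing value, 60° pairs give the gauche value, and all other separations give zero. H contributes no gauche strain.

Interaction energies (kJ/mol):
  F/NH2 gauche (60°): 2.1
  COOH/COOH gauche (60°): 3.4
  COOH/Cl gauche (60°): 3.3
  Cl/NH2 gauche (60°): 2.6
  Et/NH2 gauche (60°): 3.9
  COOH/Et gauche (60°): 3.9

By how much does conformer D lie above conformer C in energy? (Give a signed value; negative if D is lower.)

D is staggered. COOH at 0° is gauche with Cl at 300° (3.3); COOH at 0° is gauche with Et at 60° (3.9); NH2 at 120° is gauche with Et at 60° (3.9). Total 11.1 kJ/mol.
C is staggered. COOH at 0° is gauche with Et at 300° (3.9); NH2 at 120° is gauche with Cl at 180° (2.6). Total 6.5 kJ/mol.
E(D) − E(C) = 11.1 − 6.5 = +4.6 kJ/mol.

+4.6 kJ/mol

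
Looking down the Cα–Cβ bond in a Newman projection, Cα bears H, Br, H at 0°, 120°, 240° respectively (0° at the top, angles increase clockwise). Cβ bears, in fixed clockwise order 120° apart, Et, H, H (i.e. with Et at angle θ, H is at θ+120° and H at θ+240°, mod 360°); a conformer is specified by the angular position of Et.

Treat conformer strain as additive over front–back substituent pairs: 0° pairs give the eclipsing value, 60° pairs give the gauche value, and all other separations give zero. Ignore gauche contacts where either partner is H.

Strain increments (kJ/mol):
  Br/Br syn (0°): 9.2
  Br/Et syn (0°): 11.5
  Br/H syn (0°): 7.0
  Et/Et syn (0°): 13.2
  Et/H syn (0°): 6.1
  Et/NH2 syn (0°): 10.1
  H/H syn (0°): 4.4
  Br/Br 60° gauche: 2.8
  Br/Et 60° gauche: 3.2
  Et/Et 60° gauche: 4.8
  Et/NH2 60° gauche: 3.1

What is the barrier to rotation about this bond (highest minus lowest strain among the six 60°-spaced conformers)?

20.3 kJ/mol

Et at 0° (eclipsed): H(0°)/Et(0°) eclipsed 6.1; Br(120°)/H(120°) eclipsed 7.0; H(240°)/H(240°) eclipsed 4.4 → 17.5 kJ/mol.
Et at 60° (staggered): Br(120°)/Et(60°) gauche 3.2 → 3.2 kJ/mol.
Et at 120° (eclipsed): H(0°)/H(0°) eclipsed 4.4; Br(120°)/Et(120°) eclipsed 11.5; H(240°)/H(240°) eclipsed 4.4 → 20.3 kJ/mol.
Et at 180° (staggered): Br(120°)/Et(180°) gauche 3.2 → 3.2 kJ/mol.
Et at 240° (eclipsed): H(0°)/H(0°) eclipsed 4.4; Br(120°)/H(120°) eclipsed 7.0; H(240°)/Et(240°) eclipsed 6.1 → 17.5 kJ/mol.
Et at 300° (staggered): no non-H gauche contacts → 0.0 kJ/mol.
Max at 120° (20.3 kJ/mol), min at 300° (0.0 kJ/mol); barrier = 20.3 kJ/mol.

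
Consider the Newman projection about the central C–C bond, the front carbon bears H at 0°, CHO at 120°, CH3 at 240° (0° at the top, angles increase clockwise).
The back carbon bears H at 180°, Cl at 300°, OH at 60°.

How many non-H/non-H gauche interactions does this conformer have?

Non-H gauche pairs: CHO(120°)/OH(60°); CH3(240°)/Cl(300°) — 2 interactions.

2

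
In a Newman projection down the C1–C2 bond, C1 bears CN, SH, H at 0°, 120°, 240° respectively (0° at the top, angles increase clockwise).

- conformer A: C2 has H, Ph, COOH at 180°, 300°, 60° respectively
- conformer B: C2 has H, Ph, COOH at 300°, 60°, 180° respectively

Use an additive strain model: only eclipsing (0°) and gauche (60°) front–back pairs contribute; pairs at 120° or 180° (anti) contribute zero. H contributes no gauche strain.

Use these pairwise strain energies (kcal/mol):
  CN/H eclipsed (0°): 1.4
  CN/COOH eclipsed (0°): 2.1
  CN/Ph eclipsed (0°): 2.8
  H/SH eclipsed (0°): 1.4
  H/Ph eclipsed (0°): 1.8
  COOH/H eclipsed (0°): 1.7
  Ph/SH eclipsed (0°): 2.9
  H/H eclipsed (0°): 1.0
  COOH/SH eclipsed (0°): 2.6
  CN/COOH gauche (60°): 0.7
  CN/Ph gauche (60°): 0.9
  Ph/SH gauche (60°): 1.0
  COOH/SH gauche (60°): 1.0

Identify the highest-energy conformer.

A is staggered. CN at 0° is gauche with Ph at 300° (0.9); CN at 0° is gauche with COOH at 60° (0.7); SH at 120° is gauche with COOH at 60° (1.0). Total 2.6 kcal/mol.
B is staggered. CN at 0° is gauche with Ph at 60° (0.9); SH at 120° is gauche with Ph at 60° (1.0); SH at 120° is gauche with COOH at 180° (1.0). Total 2.9 kcal/mol.
B has the highest total (2.9 kcal/mol).

B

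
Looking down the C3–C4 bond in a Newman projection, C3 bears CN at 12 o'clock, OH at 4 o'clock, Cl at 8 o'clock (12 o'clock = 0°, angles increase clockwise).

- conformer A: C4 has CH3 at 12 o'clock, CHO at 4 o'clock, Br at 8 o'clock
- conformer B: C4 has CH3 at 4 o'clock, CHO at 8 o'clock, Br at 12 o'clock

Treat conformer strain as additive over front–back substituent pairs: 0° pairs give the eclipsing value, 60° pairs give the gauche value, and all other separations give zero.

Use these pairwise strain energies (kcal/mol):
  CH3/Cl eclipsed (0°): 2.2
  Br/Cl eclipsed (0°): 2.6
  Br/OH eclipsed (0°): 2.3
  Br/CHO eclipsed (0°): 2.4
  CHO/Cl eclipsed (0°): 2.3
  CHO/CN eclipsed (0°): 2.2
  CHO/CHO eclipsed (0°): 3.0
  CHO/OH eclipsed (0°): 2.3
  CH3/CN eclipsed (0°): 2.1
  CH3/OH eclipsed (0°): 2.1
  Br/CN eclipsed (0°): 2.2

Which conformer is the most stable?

A (eclipsed): CN–CH3 eclipsed, OH–CHO eclipsed, Cl–Br eclipsed; 2.1 + 2.3 + 2.6 = 7.0 kcal/mol.
B (eclipsed): CN–Br eclipsed, OH–CH3 eclipsed, Cl–CHO eclipsed; 2.2 + 2.1 + 2.3 = 6.6 kcal/mol.
B has the lowest total (6.6 kcal/mol).

B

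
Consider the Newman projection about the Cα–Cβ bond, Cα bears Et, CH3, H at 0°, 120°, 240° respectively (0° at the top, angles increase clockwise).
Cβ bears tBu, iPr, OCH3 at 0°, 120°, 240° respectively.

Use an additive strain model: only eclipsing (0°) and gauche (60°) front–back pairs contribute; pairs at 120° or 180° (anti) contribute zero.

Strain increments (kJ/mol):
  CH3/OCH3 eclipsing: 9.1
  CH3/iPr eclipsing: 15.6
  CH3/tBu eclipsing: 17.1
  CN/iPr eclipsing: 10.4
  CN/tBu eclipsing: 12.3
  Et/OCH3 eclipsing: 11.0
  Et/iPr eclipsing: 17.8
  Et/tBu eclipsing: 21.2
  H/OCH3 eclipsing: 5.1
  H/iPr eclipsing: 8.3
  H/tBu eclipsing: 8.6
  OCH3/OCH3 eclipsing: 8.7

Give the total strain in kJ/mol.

41.9 kJ/mol

This conformer (eclipsed): Et–tBu eclipsed, CH3–iPr eclipsed, H–OCH3 eclipsed; 21.2 + 15.6 + 5.1 = 41.9 kJ/mol.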